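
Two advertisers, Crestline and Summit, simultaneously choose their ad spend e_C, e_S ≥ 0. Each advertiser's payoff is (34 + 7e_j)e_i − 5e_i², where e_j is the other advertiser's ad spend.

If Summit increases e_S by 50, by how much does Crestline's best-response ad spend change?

Crestline's payoff is (34 + 7e_S)e_C − 5e_C².
∂π/∂e_C = 34 + 7e_S − 10e_C = 0, so e_C = 3.4 + 0.7e_S.
The reaction-function slope is 0.7, so a 50-unit rise in e_S moves e_C by 0.7 × 50 = 35. Crestline's best response rises — the actions are strategic complements.

35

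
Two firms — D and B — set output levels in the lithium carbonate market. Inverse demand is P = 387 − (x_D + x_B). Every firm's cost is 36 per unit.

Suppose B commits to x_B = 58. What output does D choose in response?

Firm D's profit: π = x_D(387 − (x_D + x_B)) − 36x_D.
∂π/∂x_D = 351 − 2x_D − x_B = 0, so x_D = 175.5 − 0.5x_B.
At x_B = 58: x_D = 175.5 − 0.5·58 = 146.5.

146.5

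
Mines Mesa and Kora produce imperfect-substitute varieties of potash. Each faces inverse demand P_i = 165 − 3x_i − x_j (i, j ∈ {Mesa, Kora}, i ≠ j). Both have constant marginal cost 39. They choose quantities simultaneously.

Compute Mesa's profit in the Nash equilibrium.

Mine Mesa's profit: π = x_{Mesa}(165 − 3x_{Mesa} − x_{Kora}) − 39x_{Mesa}.
∂π/∂x_{Mesa} = 126 − 6x_{Mesa} − x_{Kora} = 0 ⇒ x_{Mesa} = 21 − (1/6)x_{Kora}.
Setting x_{Mesa} = x_{Kora} in the reaction function: x_{Mesa} = 21 − (1/6)x_{Mesa}, so x_{Mesa} = 21 / (7/6) = 18.
P_{Mesa} = 165 − 3·18 − 18 = 93.
Profit = (93 − 39)·18 = 972.

972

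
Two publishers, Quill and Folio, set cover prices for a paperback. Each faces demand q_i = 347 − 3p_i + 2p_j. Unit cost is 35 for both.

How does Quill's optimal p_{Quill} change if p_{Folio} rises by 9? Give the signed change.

3

Quill's profit: π = (p_{Quill} − 35)(347 − 3p_{Quill} + 2p_{Folio}).
∂π/∂p_{Quill} = 452 − 6p_{Quill} + 2p_{Folio} = 0 ⇒ p_{Quill} = 226/3 + (1/3)p_{Folio}.
The reaction-function slope is 1/3, so a 9-unit rise in p_{Folio} moves p_{Quill} by 1/3 × 9 = 3. Quill's best response rises — the actions are strategic complements.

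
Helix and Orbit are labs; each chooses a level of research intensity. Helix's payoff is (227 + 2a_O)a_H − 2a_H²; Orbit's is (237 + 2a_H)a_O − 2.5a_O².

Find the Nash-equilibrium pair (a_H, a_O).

100.5625, 87.625

Expanding Helix's payoff: 227a_H + 2a_Oa_H − 2a_H².
∂π/∂a_H = 227 + 2a_O − 4a_H = 0, so a_H = 56.75 + 0.5a_O.
Likewise for Orbit: a_O = 47.4 + 0.4a_H.
Solving the two reaction functions simultaneously: (1 − (0.5)(0.4))a_H = 56.75 + 0.5·47.4, so 0.8a_H = 80.45 and a_H = 100.5625.
Then a_O = 47.4 + 0.4·100.5625 = 87.625.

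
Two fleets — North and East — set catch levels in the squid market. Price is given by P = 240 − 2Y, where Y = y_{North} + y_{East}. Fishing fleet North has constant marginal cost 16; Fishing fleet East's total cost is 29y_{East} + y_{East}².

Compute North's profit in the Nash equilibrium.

Fishing fleet North's profit: π = y_{North}(240 − 2(y_{North} + y_{East})) − 16y_{North}.
∂π/∂y_{North} = 224 − 4y_{North} − 2y_{East} = 0, so y_{North} = 56 − 0.5y_{East}.
For East: ∂π/∂y_{East} = 211 − 6y_{East} − 2y_{North} = 0 ⇒ y_{East} = 211/6 − (1/3)y_{North}.
Plugging y_{East} into North's best response: y_{North} = 56 − 0.5(211/6 − (1/3)y_{North}) ⇒ (5/6)y_{North} = 461/12, so y_{North} = 46.1.
Then y_{East} = 211/6 − (1/3)·46.1 = 19.8.
Price P = 240 − 2·65.9 = 108.2.
North's profit: (108.2 − 16)·46.1 = 4250.42.

4250.42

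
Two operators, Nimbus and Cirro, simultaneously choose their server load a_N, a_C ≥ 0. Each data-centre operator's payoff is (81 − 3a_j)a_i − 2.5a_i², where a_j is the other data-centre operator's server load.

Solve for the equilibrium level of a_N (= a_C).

Nimbus's payoff is (81 − 3a_C)a_N − 2.5a_N².
∂π/∂a_N = 81 − 3a_C − 5a_N = 0, so a_N = 16.2 − 0.6a_C.
By symmetry a_C = a_N; substituting into the reaction function, 1.6a_N = 16.2 and a_N = 10.125.

10.125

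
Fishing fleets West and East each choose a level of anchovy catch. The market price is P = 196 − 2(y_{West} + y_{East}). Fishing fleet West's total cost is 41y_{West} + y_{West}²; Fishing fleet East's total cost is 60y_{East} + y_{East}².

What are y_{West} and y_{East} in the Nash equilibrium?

20.5625, 15.8125

Fishing fleet West's profit: π = y_{West}(196 − 2(y_{West} + y_{East})) − 41y_{West} − y_{West}².
∂π/∂y_{West} = 155 − 6y_{West} − 2y_{East} = 0, so y_{West} = 155/6 − (1/3)y_{East}.
By the same steps for East: y_{East} = 68/3 − (1/3)y_{West}.
Plugging y_{East} into West's best response: y_{West} = 155/6 − (1/3)(68/3 − (1/3)y_{West}) ⇒ (8/9)y_{West} = 329/18, so y_{West} = 20.5625.
Then y_{East} = 68/3 − (1/3)·20.5625 = 15.8125.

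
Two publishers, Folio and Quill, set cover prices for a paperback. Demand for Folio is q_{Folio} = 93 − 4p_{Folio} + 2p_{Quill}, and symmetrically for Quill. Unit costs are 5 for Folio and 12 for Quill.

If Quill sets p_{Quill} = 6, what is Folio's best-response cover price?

Folio's profit: π = (p_{Folio} − 5)(93 − 4p_{Folio} + 2p_{Quill}).
∂π/∂p_{Folio} = 113 − 8p_{Folio} + 2p_{Quill} = 0 ⇒ p_{Folio} = 14.125 + 0.25p_{Quill}.
At p_{Quill} = 6: p_{Folio} = 14.125 + 0.25·6 = 15.625.

15.625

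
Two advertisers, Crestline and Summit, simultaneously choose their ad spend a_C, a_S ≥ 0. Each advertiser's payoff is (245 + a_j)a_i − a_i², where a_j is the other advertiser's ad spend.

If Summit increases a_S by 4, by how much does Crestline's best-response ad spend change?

2

Crestline's payoff is (245 + a_S)a_C − a_C².
∂π/∂a_C = 245 + a_S − 2a_C = 0, so a_C = 122.5 + 0.5a_S.
The reaction-function slope is 0.5, so a 4-unit rise in a_S moves a_C by 0.5 × 4 = 2. Crestline's best response rises — the actions are strategic complements.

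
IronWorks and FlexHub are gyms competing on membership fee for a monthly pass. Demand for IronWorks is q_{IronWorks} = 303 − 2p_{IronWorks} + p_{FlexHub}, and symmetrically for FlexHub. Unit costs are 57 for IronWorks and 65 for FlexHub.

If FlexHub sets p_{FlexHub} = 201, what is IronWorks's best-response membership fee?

154.5

IronWorks's profit: π = (p_{IronWorks} − 57)(303 − 2p_{IronWorks} + p_{FlexHub}).
∂π/∂p_{IronWorks} = 417 − 4p_{IronWorks} + p_{FlexHub} = 0 ⇒ p_{IronWorks} = 104.25 + 0.25p_{FlexHub}.
At p_{FlexHub} = 201: p_{IronWorks} = 104.25 + 0.25·201 = 154.5.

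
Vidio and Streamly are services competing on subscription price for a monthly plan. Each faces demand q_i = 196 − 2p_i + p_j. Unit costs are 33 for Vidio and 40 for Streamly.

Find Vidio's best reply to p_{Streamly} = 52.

Vidio's profit: π = (p_{Vidio} − 33)(196 − 2p_{Vidio} + p_{Streamly}).
∂π/∂p_{Vidio} = 262 − 4p_{Vidio} + p_{Streamly} = 0 ⇒ p_{Vidio} = 65.5 + 0.25p_{Streamly}.
At p_{Streamly} = 52: p_{Vidio} = 65.5 + 0.25·52 = 78.5.

78.5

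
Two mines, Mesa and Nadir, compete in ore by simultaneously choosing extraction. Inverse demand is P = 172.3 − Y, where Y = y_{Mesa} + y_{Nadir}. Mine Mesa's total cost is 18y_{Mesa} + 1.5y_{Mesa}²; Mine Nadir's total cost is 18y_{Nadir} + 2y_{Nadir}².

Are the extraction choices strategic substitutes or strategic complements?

Mine Mesa's profit: π = y_{Mesa}(172.3 − (y_{Mesa} + y_{Nadir})) − 18y_{Mesa} − 1.5y_{Mesa}².
∂π/∂y_{Mesa} = 154.3 − 5y_{Mesa} − y_{Nadir} = 0, so y_{Mesa} = 30.86 − 0.2y_{Nadir}.
The best-response slope dy_{Mesa}/dy_{Nadir} = −0.2 < 0: the reaction function is downward-sloping, so the choices are strategic substitutes.

strategic substitutes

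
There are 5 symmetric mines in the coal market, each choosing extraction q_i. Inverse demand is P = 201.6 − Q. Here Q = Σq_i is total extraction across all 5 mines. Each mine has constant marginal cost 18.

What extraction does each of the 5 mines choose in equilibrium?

30.6

A representative mine's profit is π_i = q_i(201.6 − Q) − 18q_i, with Q = q_i + Σ_{j≠i} q_j.
First-order condition: 183.6 − 2q_i − Σ_{j≠i} q_j = 0.
In a symmetric equilibrium every mine chooses the same q, so Σ_{j≠i} q_j = 4q. The condition becomes 183.6 − 6q = 0, giving q = 183.6/6 = 30.6.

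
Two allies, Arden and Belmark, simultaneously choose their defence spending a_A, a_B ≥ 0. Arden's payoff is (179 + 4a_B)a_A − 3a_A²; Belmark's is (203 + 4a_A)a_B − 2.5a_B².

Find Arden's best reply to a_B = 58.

Expanding Arden's payoff: 179a_A + 4a_Ba_A − 3a_A².
∂π/∂a_A = 179 + 4a_B − 6a_A = 0, so a_A = 179/6 + (2/3)a_B.
At a_B = 58: a_A = 179/6 + (2/3)·58 = 68.5.

68.5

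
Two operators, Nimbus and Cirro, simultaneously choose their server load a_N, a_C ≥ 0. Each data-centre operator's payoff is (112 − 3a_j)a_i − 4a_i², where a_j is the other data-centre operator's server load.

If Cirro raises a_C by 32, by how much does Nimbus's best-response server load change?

Nimbus's payoff is (112 − 3a_C)a_N − 4a_N².
∂π/∂a_N = 112 − 3a_C − 8a_N = 0, so a_N = 14 − 0.375a_C.
The reaction-function slope is −0.375, so a 32-unit rise in a_C moves a_N by −0.375 × 32 = −12. Nimbus's best response falls — the actions are strategic substitutes.

-12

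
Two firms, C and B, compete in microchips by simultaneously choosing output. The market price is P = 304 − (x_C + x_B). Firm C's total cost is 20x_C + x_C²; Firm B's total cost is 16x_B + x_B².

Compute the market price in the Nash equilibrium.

Firm C's profit: π = x_C(304 − (x_C + x_B)) − 20x_C − x_C².
∂π/∂x_C = 284 − 4x_C − x_B = 0, so x_C = 71 − 0.25x_B.
By the same steps for B: x_B = 72 − 0.25x_C.
Plugging x_B into C's best response: x_C = 71 − 0.25(72 − 0.25x_C) ⇒ 0.9375x_C = 53, so x_C = 848/15.
Then x_B = 72 − 0.25·(848/15) = 868/15.
Equilibrium price: P = 304 − 114.4 = 189.6.

189.6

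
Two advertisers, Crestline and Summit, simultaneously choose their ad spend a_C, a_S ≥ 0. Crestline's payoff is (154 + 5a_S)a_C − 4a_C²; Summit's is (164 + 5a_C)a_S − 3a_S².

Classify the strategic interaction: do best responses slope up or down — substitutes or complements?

strategic complements

Expanding Crestline's payoff: 154a_C + 5a_Sa_C − 4a_C².
∂π/∂a_C = 154 + 5a_S − 8a_C = 0, so a_C = 19.25 + 0.625a_S.
The best-response slope da_C/da_S = 0.625 > 0: the reaction function is upward-sloping, so the choices are strategic complements.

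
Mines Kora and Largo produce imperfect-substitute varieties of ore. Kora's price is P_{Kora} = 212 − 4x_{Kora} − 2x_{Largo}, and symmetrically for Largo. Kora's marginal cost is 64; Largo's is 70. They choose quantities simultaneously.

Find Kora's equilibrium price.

124

Mine Kora's profit: π = x_{Kora}(212 − 4x_{Kora} − 2x_{Largo}) − 64x_{Kora}.
∂π/∂x_{Kora} = 148 − 8x_{Kora} − 2x_{Largo} = 0 ⇒ x_{Kora} = 18.5 − 0.25x_{Largo}.
Similarly x_{Largo} = 17.75 − 0.25x_{Kora}.
Solving the two reaction functions simultaneously: (1 − (−0.25)(−0.25))x_{Kora} = 18.5 − 0.25·17.75, so 0.9375x_{Kora} = 14.0625 and x_{Kora} = 15.
Then x_{Largo} = 17.75 − 0.25·15 = 14.
P_{Kora} = 212 − 4·15 − 2·14 = 124.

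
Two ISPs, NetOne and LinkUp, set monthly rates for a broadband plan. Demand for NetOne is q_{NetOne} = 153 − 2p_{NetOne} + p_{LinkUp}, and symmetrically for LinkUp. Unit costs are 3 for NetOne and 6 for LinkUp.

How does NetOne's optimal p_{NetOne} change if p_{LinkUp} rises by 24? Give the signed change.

6

NetOne's profit: π = (p_{NetOne} − 3)(153 − 2p_{NetOne} + p_{LinkUp}).
∂π/∂p_{NetOne} = 159 − 4p_{NetOne} + p_{LinkUp} = 0 ⇒ p_{NetOne} = 39.75 + 0.25p_{LinkUp}.
The reaction-function slope is 0.25, so a 24-unit rise in p_{LinkUp} moves p_{NetOne} by 0.25 × 24 = 6. NetOne's best response rises — the actions are strategic complements.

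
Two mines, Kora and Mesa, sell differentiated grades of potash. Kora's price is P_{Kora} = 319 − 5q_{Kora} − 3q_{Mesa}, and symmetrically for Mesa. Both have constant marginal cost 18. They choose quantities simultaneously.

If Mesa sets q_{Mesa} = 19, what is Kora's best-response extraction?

Mine Kora's profit: π = q_{Kora}(319 − 5q_{Kora} − 3q_{Mesa}) − 18q_{Kora}.
∂π/∂q_{Kora} = 301 − 10q_{Kora} − 3q_{Mesa} = 0 ⇒ q_{Kora} = 30.1 − 0.3q_{Mesa}.
At q_{Mesa} = 19: q_{Kora} = 30.1 − 0.3·19 = 24.4.

24.4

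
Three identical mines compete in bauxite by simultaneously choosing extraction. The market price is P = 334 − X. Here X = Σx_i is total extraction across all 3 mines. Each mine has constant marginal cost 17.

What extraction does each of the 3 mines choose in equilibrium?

A representative mine's profit is π_i = x_i(334 − X) − 17x_i, with X = x_i + Σ_{j≠i} x_j.
First-order condition: 317 − 2x_i − Σ_{j≠i} x_j = 0.
With identical mines, set every x_j = x: then 317 − 2x − 2x = 0, i.e. x = 317/4 = 79.25.

79.25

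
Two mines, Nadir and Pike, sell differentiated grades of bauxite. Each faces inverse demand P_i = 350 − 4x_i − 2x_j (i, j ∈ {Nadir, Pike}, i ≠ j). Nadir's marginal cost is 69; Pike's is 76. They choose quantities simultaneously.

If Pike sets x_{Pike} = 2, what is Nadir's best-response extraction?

34.625

Mine Nadir's profit: π = x_{Nadir}(350 − 4x_{Nadir} − 2x_{Pike}) − 69x_{Nadir}.
∂π/∂x_{Nadir} = 281 − 8x_{Nadir} − 2x_{Pike} = 0 ⇒ x_{Nadir} = 35.125 − 0.25x_{Pike}.
At x_{Pike} = 2: x_{Nadir} = 35.125 − 0.25·2 = 34.625.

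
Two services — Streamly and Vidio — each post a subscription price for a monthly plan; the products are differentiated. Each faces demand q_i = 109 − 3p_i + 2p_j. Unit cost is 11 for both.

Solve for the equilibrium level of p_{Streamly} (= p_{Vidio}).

Streamly's profit: π = (p_{Streamly} − 11)(109 − 3p_{Streamly} + 2p_{Vidio}).
∂π/∂p_{Streamly} = 142 − 6p_{Streamly} + 2p_{Vidio} = 0 ⇒ p_{Streamly} = 71/3 + (1/3)p_{Vidio}.
By symmetry p_{Vidio} = p_{Streamly}; substituting into the reaction function, (2/3)p_{Streamly} = 71/3 and p_{Streamly} = 35.5.

35.5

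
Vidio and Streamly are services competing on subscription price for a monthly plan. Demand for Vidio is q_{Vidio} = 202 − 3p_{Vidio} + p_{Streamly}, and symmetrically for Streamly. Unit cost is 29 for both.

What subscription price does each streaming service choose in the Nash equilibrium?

Vidio's profit: π = (p_{Vidio} − 29)(202 − 3p_{Vidio} + p_{Streamly}).
∂π/∂p_{Vidio} = 289 − 6p_{Vidio} + p_{Streamly} = 0 ⇒ p_{Vidio} = 289/6 + (1/6)p_{Streamly}.
By symmetry p_{Streamly} = p_{Vidio}; substituting into the reaction function, (5/6)p_{Vidio} = 289/6 and p_{Vidio} = 57.8.

57.8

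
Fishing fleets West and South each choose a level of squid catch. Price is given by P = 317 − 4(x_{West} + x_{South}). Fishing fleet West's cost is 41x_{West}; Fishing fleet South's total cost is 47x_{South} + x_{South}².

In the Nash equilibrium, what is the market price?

Fishing fleet West's profit: π = x_{West}(317 − 4(x_{West} + x_{South})) − 41x_{West}.
∂π/∂x_{West} = 276 − 8x_{West} − 4x_{South} = 0, so x_{West} = 34.5 − 0.5x_{South}.
For South: ∂π/∂x_{South} = 270 − 10x_{South} − 4x_{West} = 0 ⇒ x_{South} = 27 − 0.4x_{West}.
Substituting the second reaction function into the first: x_{West} = 34.5 − 0.5(27 − 0.4x_{West}), which gives 0.8x_{West} = 21 ⇒ x_{West} = 26.25.
Then x_{South} = 27 − 0.4·26.25 = 16.5.
Equilibrium price: P = 317 − 4·42.75 = 146.

146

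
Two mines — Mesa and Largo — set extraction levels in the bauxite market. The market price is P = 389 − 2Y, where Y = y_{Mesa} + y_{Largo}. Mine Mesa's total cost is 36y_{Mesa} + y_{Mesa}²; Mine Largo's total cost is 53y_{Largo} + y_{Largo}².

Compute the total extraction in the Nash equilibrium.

Mine Mesa's profit: π = y_{Mesa}(389 − 2(y_{Mesa} + y_{Largo})) − 36y_{Mesa} − y_{Mesa}².
∂π/∂y_{Mesa} = 353 − 6y_{Mesa} − 2y_{Largo} = 0, so y_{Mesa} = 353/6 − (1/3)y_{Largo}.
By the same steps for Largo: y_{Largo} = 56 − (1/3)y_{Mesa}.
Plugging y_{Largo} into Mesa's best response: y_{Mesa} = 353/6 − (1/3)(56 − (1/3)y_{Mesa}) ⇒ (8/9)y_{Mesa} = 241/6, so y_{Mesa} = 45.1875.
Then y_{Largo} = 56 − (1/3)·45.1875 = 40.9375.
Total extraction: 45.1875 + 40.9375 = 86.125.

86.125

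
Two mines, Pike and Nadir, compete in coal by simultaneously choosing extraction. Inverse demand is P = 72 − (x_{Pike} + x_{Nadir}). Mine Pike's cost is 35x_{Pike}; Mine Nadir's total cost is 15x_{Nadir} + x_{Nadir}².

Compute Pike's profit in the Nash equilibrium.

169

Mine Pike's profit: π = x_{Pike}(72 − (x_{Pike} + x_{Nadir})) − 35x_{Pike}.
∂π/∂x_{Pike} = 37 − 2x_{Pike} − x_{Nadir} = 0, so x_{Pike} = 18.5 − 0.5x_{Nadir}.
For Nadir: ∂π/∂x_{Nadir} = 57 − 4x_{Nadir} − x_{Pike} = 0 ⇒ x_{Nadir} = 14.25 − 0.25x_{Pike}.
Solving the two reaction functions simultaneously: (1 − (−0.5)(−0.25))x_{Pike} = 18.5 − 0.5·14.25, so 0.875x_{Pike} = 11.375 and x_{Pike} = 13.
Then x_{Nadir} = 14.25 − 0.25·13 = 11.
Price P = 72 − 24 = 48.
Pike's profit: (48 − 35)·13 = 169.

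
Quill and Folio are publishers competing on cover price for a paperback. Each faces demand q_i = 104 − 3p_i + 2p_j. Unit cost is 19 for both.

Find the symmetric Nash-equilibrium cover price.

Quill's profit: π = (p_{Quill} − 19)(104 − 3p_{Quill} + 2p_{Folio}).
∂π/∂p_{Quill} = 161 − 6p_{Quill} + 2p_{Folio} = 0 ⇒ p_{Quill} = 161/6 + (1/3)p_{Folio}.
The game is symmetric, so in equilibrium p_{Folio} = p_{Quill}: the reaction function gives (2/3)p_{Quill} = 161/6, hence p_{Quill} = 40.25.

40.25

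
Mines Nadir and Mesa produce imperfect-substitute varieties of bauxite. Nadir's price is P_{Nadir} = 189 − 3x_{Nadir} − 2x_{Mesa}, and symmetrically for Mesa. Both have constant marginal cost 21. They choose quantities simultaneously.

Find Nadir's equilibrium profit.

1323

Mine Nadir's profit: π = x_{Nadir}(189 − 3x_{Nadir} − 2x_{Mesa}) − 21x_{Nadir}.
∂π/∂x_{Nadir} = 168 − 6x_{Nadir} − 2x_{Mesa} = 0 ⇒ x_{Nadir} = 28 − (1/3)x_{Mesa}.
The game is symmetric, so in equilibrium x_{Mesa} = x_{Nadir}: the reaction function gives (4/3)x_{Nadir} = 28, hence x_{Nadir} = 21.
P_{Nadir} = 189 − 3·21 − 2·21 = 84.
Profit = (84 − 21)·21 = 1323.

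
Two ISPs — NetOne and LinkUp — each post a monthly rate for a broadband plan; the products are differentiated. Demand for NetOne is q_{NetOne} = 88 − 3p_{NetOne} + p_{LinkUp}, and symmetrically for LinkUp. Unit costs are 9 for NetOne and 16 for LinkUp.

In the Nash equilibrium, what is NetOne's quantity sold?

43.8

NetOne's profit: π = (p_{NetOne} − 9)(88 − 3p_{NetOne} + p_{LinkUp}).
∂π/∂p_{NetOne} = 115 − 6p_{NetOne} + p_{LinkUp} = 0 ⇒ p_{NetOne} = 115/6 + (1/6)p_{LinkUp}.
Similarly p_{LinkUp} = 68/3 + (1/6)p_{NetOne}.
Substituting the second reaction function into the first: p_{NetOne} = 115/6 + (1/6)(68/3 + (1/6)p_{NetOne}), which gives (35/36)p_{NetOne} = 413/18 ⇒ p_{NetOne} = 23.6.
Then p_{LinkUp} = 68/3 + (1/6)·23.6 = 26.6.
q_{NetOne} = 88 − 3·23.6 + 26.6 = 43.8.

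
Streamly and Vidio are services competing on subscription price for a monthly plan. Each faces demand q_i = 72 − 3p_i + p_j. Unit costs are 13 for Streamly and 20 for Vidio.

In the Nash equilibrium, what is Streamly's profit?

Streamly's profit: π = (p_{Streamly} − 13)(72 − 3p_{Streamly} + p_{Vidio}).
∂π/∂p_{Streamly} = 111 − 6p_{Streamly} + p_{Vidio} = 0 ⇒ p_{Streamly} = 18.5 + (1/6)p_{Vidio}.
Similarly p_{Vidio} = 22 + (1/6)p_{Streamly}.
Solving the two reaction functions simultaneously: (1 − (1/6)(1/6))p_{Streamly} = 18.5 + (1/6)·22, so (35/36)p_{Streamly} = 133/6 and p_{Streamly} = 22.8.
Then p_{Vidio} = 22 + (1/6)·22.8 = 25.8.
q_{Streamly} = 72 − 3·22.8 + 25.8 = 29.4.
Profit = (22.8 − 13)·29.4 = 288.12.

288.12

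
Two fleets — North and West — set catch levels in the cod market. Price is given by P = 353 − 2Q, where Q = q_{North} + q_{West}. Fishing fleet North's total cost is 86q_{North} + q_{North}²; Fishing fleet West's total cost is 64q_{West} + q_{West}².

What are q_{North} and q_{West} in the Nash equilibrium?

32, 37.5

Fishing fleet North's profit: π = q_{North}(353 − 2(q_{North} + q_{West})) − 86q_{North} − q_{North}².
∂π/∂q_{North} = 267 − 6q_{North} − 2q_{West} = 0, so q_{North} = 44.5 − (1/3)q_{West}.
By the same steps for West: q_{West} = 289/6 − (1/3)q_{North}.
Substituting the second reaction function into the first: q_{North} = 44.5 − (1/3)(289/6 − (1/3)q_{North}), which gives (8/9)q_{North} = 256/9 ⇒ q_{North} = 32.
Then q_{West} = 289/6 − (1/3)·32 = 37.5.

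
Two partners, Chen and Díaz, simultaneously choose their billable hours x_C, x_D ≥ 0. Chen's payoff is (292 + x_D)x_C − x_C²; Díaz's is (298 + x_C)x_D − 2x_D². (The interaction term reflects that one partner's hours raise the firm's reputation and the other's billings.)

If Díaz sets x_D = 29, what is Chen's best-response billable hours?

Expanding Chen's payoff: 292x_C + x_Dx_C − x_C².
∂π/∂x_C = 292 + x_D − 2x_C = 0, so x_C = 146 + 0.5x_D.
At x_D = 29: x_C = 146 + 0.5·29 = 160.5.

160.5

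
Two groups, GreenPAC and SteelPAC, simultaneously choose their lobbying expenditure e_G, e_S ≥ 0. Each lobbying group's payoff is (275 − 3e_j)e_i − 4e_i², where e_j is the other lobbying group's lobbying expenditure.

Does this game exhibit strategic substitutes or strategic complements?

GreenPAC's payoff is (275 − 3e_S)e_G − 4e_G².
∂π/∂e_G = 275 − 3e_S − 8e_G = 0, so e_G = 34.375 − 0.375e_S.
The best-response slope de_G/de_S = −0.375 < 0: the reaction function is downward-sloping, so the choices are strategic substitutes.

strategic substitutes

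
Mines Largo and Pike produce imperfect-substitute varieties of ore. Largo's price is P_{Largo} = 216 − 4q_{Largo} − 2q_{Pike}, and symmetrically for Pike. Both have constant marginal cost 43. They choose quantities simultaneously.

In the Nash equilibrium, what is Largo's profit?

1197.16

Mine Largo's profit: π = q_{Largo}(216 − 4q_{Largo} − 2q_{Pike}) − 43q_{Largo}.
∂π/∂q_{Largo} = 173 − 8q_{Largo} − 2q_{Pike} = 0 ⇒ q_{Largo} = 21.625 − 0.25q_{Pike}.
By symmetry q_{Pike} = q_{Largo}; substituting into the reaction function, 1.25q_{Largo} = 21.625 and q_{Largo} = 17.3.
P_{Largo} = 216 − 4·17.3 − 2·17.3 = 112.2.
Profit = (112.2 − 43)·17.3 = 1197.16.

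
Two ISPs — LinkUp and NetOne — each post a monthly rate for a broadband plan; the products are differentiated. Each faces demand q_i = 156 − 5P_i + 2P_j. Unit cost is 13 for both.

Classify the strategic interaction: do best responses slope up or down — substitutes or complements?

LinkUp's profit: π = (P_{LinkUp} − 13)(156 − 5P_{LinkUp} + 2P_{NetOne}).
∂π/∂P_{LinkUp} = 221 − 10P_{LinkUp} + 2P_{NetOne} = 0 ⇒ P_{LinkUp} = 22.1 + 0.2P_{NetOne}.
The best-response slope dP_{LinkUp}/dP_{NetOne} = 0.2 > 0: the reaction function is upward-sloping, so the choices are strategic complements.

strategic complements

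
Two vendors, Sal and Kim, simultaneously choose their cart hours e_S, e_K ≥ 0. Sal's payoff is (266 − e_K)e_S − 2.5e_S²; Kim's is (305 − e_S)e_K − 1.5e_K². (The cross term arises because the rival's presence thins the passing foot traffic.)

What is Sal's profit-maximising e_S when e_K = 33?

46.6

Expanding Sal's payoff: 266e_S − e_Ke_S − 2.5e_S².
∂π/∂e_S = 266 − e_K − 5e_S = 0, so e_S = 53.2 − 0.2e_K.
At e_K = 33: e_S = 53.2 − 0.2·33 = 46.6.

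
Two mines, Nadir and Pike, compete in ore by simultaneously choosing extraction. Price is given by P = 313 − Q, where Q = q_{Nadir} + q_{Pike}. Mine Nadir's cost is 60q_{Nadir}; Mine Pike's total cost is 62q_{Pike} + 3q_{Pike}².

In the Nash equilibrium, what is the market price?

178.2

Mine Nadir's profit: π = q_{Nadir}(313 − (q_{Nadir} + q_{Pike})) − 60q_{Nadir}.
∂π/∂q_{Nadir} = 253 − 2q_{Nadir} − q_{Pike} = 0, so q_{Nadir} = 126.5 − 0.5q_{Pike}.
For Pike: ∂π/∂q_{Pike} = 251 − 8q_{Pike} − q_{Nadir} = 0 ⇒ q_{Pike} = 31.375 − 0.125q_{Nadir}.
Plugging q_{Pike} into Nadir's best response: q_{Nadir} = 126.5 − 0.5(31.375 − 0.125q_{Nadir}) ⇒ 0.9375q_{Nadir} = 110.8125, so q_{Nadir} = 118.2.
Then q_{Pike} = 31.375 − 0.125·118.2 = 16.6.
Equilibrium price: P = 313 − 134.8 = 178.2.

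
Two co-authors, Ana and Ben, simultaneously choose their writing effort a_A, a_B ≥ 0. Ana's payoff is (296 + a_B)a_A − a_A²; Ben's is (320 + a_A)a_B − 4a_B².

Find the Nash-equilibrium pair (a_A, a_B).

179.2, 62.4

Expanding Ana's payoff: 296a_A + a_Ba_A − a_A².
∂π/∂a_A = 296 + a_B − 2a_A = 0, so a_A = 148 + 0.5a_B.
Likewise for Ben: a_B = 40 + 0.125a_A.
Plugging a_B into Ana's best response: a_A = 148 + 0.5(40 + 0.125a_A) ⇒ 0.9375a_A = 168, so a_A = 179.2.
Then a_B = 40 + 0.125·179.2 = 62.4.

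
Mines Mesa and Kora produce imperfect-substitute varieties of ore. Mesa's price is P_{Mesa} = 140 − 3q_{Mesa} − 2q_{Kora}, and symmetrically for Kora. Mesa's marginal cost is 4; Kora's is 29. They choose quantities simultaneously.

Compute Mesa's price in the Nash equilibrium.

Mine Mesa's profit: π = q_{Mesa}(140 − 3q_{Mesa} − 2q_{Kora}) − 4q_{Mesa}.
∂π/∂q_{Mesa} = 136 − 6q_{Mesa} − 2q_{Kora} = 0 ⇒ q_{Mesa} = 68/3 − (1/3)q_{Kora}.
Similarly q_{Kora} = 18.5 − (1/3)q_{Mesa}.
Plugging q_{Kora} into Mesa's best response: q_{Mesa} = 68/3 − (1/3)(18.5 − (1/3)q_{Mesa}) ⇒ (8/9)q_{Mesa} = 16.5, so q_{Mesa} = 18.5625.
Then q_{Kora} = 18.5 − (1/3)·18.5625 = 12.3125.
P_{Mesa} = 140 − 3·18.5625 − 2·12.3125 = 59.6875.

59.6875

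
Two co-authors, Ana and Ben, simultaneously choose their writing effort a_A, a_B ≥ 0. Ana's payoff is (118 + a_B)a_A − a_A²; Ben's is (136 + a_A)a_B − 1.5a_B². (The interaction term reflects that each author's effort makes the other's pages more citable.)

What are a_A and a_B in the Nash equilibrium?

98, 78

Expanding Ana's payoff: 118a_A + a_Ba_A − a_A².
∂π/∂a_A = 118 + a_B − 2a_A = 0, so a_A = 59 + 0.5a_B.
Likewise for Ben: a_B = 136/3 + (1/3)a_A.
Solving the two reaction functions simultaneously: (1 − (0.5)(1/3))a_A = 59 + 0.5·(136/3), so (5/6)a_A = 245/3 and a_A = 98.
Then a_B = 136/3 + (1/3)·98 = 78.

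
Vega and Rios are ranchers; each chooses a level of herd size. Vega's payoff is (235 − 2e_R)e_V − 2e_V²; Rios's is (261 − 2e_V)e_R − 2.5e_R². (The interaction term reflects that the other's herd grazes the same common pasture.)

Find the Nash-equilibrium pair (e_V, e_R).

40.8125, 35.875

Expanding Vega's payoff: 235e_V − 2e_Re_V − 2e_V².
∂π/∂e_V = 235 − 2e_R − 4e_V = 0, so e_V = 58.75 − 0.5e_R.
Likewise for Rios: e_R = 52.2 − 0.4e_V.
Plugging e_R into Vega's best response: e_V = 58.75 − 0.5(52.2 − 0.4e_V) ⇒ 0.8e_V = 32.65, so e_V = 40.8125.
Then e_R = 52.2 − 0.4·40.8125 = 35.875.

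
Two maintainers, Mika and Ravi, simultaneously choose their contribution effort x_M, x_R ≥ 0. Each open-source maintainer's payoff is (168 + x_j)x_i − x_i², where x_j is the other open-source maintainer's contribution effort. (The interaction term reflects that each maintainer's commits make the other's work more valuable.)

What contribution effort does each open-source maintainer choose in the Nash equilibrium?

168

Mika's payoff is (168 + x_R)x_M − x_M².
∂π/∂x_M = 168 + x_R − 2x_M = 0, so x_M = 84 + 0.5x_R.
The game is symmetric, so in equilibrium x_R = x_M: the reaction function gives 0.5x_M = 84, hence x_M = 168.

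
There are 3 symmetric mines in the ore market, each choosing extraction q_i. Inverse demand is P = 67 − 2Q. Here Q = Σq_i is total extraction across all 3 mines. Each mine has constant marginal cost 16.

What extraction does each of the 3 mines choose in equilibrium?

6.375

A representative mine's profit is π_i = q_i(67 − 2Q) − 16q_i, with Q = q_i + Σ_{j≠i} q_j.
First-order condition: 51 − 4q_i − 2Σ_{j≠i} q_j = 0.
With identical mines, set every q_j = q: then 51 − 4q − 4q = 0, i.e. q = 51/8 = 6.375.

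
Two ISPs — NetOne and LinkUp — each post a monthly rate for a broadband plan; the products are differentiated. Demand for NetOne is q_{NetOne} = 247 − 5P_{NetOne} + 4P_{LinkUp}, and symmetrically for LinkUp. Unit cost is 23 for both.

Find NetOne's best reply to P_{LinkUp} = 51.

NetOne's profit: π = (P_{NetOne} − 23)(247 − 5P_{NetOne} + 4P_{LinkUp}).
∂π/∂P_{NetOne} = 362 − 10P_{NetOne} + 4P_{LinkUp} = 0 ⇒ P_{NetOne} = 36.2 + 0.4P_{LinkUp}.
At P_{LinkUp} = 51: P_{NetOne} = 36.2 + 0.4·51 = 56.6.

56.6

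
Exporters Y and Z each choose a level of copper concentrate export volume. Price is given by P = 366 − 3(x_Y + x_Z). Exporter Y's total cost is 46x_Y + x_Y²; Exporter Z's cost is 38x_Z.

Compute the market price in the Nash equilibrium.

166

Exporter Y's profit: π = x_Y(366 − 3(x_Y + x_Z)) − 46x_Y − x_Y².
∂π/∂x_Y = 320 − 8x_Y − 3x_Z = 0, so x_Y = 40 − 0.375x_Z.
For Z: ∂π/∂x_Z = 328 − 6x_Z − 3x_Y = 0 ⇒ x_Z = 164/3 − 0.5x_Y.
Substituting the second reaction function into the first: x_Y = 40 − 0.375(164/3 − 0.5x_Y), which gives 0.8125x_Y = 19.5 ⇒ x_Y = 24.
Then x_Z = 164/3 − 0.5·24 = 128/3.
Equilibrium price: P = 366 − 3·(200/3) = 166.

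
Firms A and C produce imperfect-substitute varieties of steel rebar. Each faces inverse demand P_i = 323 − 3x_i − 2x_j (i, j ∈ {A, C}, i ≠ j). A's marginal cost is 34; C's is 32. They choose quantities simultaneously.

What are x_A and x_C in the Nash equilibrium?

36, 36.5

Firm A's profit: π = x_A(323 − 3x_A − 2x_C) − 34x_A.
∂π/∂x_A = 289 − 6x_A − 2x_C = 0 ⇒ x_A = 289/6 − (1/3)x_C.
Similarly x_C = 48.5 − (1/3)x_A.
Substituting the second reaction function into the first: x_A = 289/6 − (1/3)(48.5 − (1/3)x_A), which gives (8/9)x_A = 32 ⇒ x_A = 36.
Then x_C = 48.5 − (1/3)·36 = 36.5.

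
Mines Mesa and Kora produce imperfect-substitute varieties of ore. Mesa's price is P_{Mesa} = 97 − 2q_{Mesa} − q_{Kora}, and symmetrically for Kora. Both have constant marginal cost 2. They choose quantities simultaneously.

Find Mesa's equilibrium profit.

Mine Mesa's profit: π = q_{Mesa}(97 − 2q_{Mesa} − q_{Kora}) − 2q_{Mesa}.
∂π/∂q_{Mesa} = 95 − 4q_{Mesa} − q_{Kora} = 0 ⇒ q_{Mesa} = 23.75 − 0.25q_{Kora}.
The game is symmetric, so in equilibrium q_{Kora} = q_{Mesa}: the reaction function gives 1.25q_{Mesa} = 23.75, hence q_{Mesa} = 19.
P_{Mesa} = 97 − 2·19 − 19 = 40.
Profit = (40 − 2)·19 = 722.

722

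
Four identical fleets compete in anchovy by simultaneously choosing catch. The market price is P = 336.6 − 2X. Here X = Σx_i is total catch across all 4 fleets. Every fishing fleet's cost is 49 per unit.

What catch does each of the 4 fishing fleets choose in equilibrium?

28.76

A representative fishing fleet's profit is π_i = x_i(336.6 − 2X) − 49x_i, with X = x_i + Σ_{j≠i} x_j.
First-order condition: 287.6 − 4x_i − 2Σ_{j≠i} x_j = 0.
With identical fishing fleets, set every x_j = x: then 287.6 − 4x − 6x = 0, i.e. x = 287.6/10 = 28.76.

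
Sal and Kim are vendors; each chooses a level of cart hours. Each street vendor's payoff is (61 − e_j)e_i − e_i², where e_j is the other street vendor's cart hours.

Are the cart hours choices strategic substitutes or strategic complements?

Sal's payoff is (61 − e_K)e_S − e_S².
∂π/∂e_S = 61 − e_K − 2e_S = 0, so e_S = 30.5 − 0.5e_K.
The best-response slope de_S/de_K = −0.5 < 0: the reaction function is downward-sloping, so the choices are strategic substitutes.

strategic substitutes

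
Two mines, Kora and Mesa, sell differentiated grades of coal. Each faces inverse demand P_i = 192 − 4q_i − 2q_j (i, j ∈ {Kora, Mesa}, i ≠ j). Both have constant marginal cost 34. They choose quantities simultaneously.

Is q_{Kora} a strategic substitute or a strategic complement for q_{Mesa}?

Mine Kora's profit: π = q_{Kora}(192 − 4q_{Kora} − 2q_{Mesa}) − 34q_{Kora}.
∂π/∂q_{Kora} = 158 − 8q_{Kora} − 2q_{Mesa} = 0 ⇒ q_{Kora} = 19.75 − 0.25q_{Mesa}.
The best-response slope dq_{Kora}/dq_{Mesa} = −0.25 < 0: the reaction function is downward-sloping, so the choices are strategic substitutes.

strategic substitutes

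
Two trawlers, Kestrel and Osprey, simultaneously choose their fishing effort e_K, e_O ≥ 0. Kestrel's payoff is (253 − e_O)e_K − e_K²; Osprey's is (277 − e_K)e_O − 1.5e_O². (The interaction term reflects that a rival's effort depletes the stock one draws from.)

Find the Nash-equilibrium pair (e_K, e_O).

96.4, 60.2

Expanding Kestrel's payoff: 253e_K − e_Oe_K − e_K².
∂π/∂e_K = 253 − e_O − 2e_K = 0, so e_K = 126.5 − 0.5e_O.
Likewise for Osprey: e_O = 277/3 − (1/3)e_K.
Plugging e_O into Kestrel's best response: e_K = 126.5 − 0.5(277/3 − (1/3)e_K) ⇒ (5/6)e_K = 241/3, so e_K = 96.4.
Then e_O = 277/3 − (1/3)·96.4 = 60.2.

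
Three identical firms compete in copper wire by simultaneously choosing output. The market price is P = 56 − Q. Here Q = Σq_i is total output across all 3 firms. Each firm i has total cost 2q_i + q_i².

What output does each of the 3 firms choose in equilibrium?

A representative firm's profit is π_i = q_i(56 − Q) − 2q_i − q_i², with Q = q_i + Σ_{j≠i} q_j.
First-order condition: 54 − 4q_i − Σ_{j≠i} q_j = 0.
In a symmetric equilibrium every firm chooses the same q, so Σ_{j≠i} q_j = 2q. The condition becomes 54 − 6q = 0, giving q = 54/6 = 9.

9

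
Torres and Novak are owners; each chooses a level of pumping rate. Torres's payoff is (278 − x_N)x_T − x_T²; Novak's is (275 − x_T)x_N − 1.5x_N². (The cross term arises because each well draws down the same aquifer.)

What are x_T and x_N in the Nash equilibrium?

Expanding Torres's payoff: 278x_T − x_Nx_T − x_T².
∂π/∂x_T = 278 − x_N − 2x_T = 0, so x_T = 139 − 0.5x_N.
Likewise for Novak: x_N = 275/3 − (1/3)x_T.
Plugging x_N into Torres's best response: x_T = 139 − 0.5(275/3 − (1/3)x_T) ⇒ (5/6)x_T = 559/6, so x_T = 111.8.
Then x_N = 275/3 − (1/3)·111.8 = 54.4.

111.8, 54.4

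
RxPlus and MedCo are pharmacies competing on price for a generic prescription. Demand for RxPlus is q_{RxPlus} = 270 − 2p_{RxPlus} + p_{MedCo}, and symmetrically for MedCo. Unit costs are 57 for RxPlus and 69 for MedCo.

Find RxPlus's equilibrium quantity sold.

145.2

RxPlus's profit: π = (p_{RxPlus} − 57)(270 − 2p_{RxPlus} + p_{MedCo}).
∂π/∂p_{RxPlus} = 384 − 4p_{RxPlus} + p_{MedCo} = 0 ⇒ p_{RxPlus} = 96 + 0.25p_{MedCo}.
Similarly p_{MedCo} = 102 + 0.25p_{RxPlus}.
Solving the two reaction functions simultaneously: (1 − (0.25)(0.25))p_{RxPlus} = 96 + 0.25·102, so 0.9375p_{RxPlus} = 121.5 and p_{RxPlus} = 129.6.
Then p_{MedCo} = 102 + 0.25·129.6 = 134.4.
q_{RxPlus} = 270 − 2·129.6 + 134.4 = 145.2.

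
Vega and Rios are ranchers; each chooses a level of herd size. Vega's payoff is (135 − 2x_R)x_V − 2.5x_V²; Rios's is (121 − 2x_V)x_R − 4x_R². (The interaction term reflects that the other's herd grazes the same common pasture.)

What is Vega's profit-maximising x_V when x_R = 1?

26.6

Expanding Vega's payoff: 135x_V − 2x_Rx_V − 2.5x_V².
∂π/∂x_V = 135 − 2x_R − 5x_V = 0, so x_V = 27 − 0.4x_R.
At x_R = 1: x_V = 27 − 0.4·1 = 26.6.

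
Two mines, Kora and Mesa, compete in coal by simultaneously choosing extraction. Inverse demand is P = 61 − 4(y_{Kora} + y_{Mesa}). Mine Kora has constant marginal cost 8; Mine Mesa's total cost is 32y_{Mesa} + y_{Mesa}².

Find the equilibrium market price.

Mine Kora's profit: π = y_{Kora}(61 − 4(y_{Kora} + y_{Mesa})) − 8y_{Kora}.
∂π/∂y_{Kora} = 53 − 8y_{Kora} − 4y_{Mesa} = 0, so y_{Kora} = 6.625 − 0.5y_{Mesa}.
For Mesa: ∂π/∂y_{Mesa} = 29 − 10y_{Mesa} − 4y_{Kora} = 0 ⇒ y_{Mesa} = 2.9 − 0.4y_{Kora}.
Substituting the second reaction function into the first: y_{Kora} = 6.625 − 0.5(2.9 − 0.4y_{Kora}), which gives 0.8y_{Kora} = 5.175 ⇒ y_{Kora} = 207/32.
Then y_{Mesa} = 2.9 − 0.4·(207/32) = 0.3125.
Equilibrium price: P = 61 − 4·(217/32) = 33.875.

33.875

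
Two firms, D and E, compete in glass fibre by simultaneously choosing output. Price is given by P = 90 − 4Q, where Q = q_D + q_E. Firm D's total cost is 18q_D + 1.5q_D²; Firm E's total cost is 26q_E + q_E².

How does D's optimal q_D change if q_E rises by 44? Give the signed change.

-16

Firm D's profit: π = q_D(90 − 4(q_D + q_E)) − 18q_D − 1.5q_D².
∂π/∂q_D = 72 − 11q_D − 4q_E = 0, so q_D = 72/11 − (4/11)q_E.
The reaction-function slope is −4/11, so a 44-unit rise in q_E moves q_D by −4/11 × 44 = −16. D's best response falls — the actions are strategic substitutes.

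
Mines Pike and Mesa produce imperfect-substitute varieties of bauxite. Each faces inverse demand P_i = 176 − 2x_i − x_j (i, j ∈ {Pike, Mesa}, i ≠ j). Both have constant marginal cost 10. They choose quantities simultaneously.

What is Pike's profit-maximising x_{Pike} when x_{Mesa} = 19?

Mine Pike's profit: π = x_{Pike}(176 − 2x_{Pike} − x_{Mesa}) − 10x_{Pike}.
∂π/∂x_{Pike} = 166 − 4x_{Pike} − x_{Mesa} = 0 ⇒ x_{Pike} = 41.5 − 0.25x_{Mesa}.
At x_{Mesa} = 19: x_{Pike} = 41.5 − 0.25·19 = 36.75.

36.75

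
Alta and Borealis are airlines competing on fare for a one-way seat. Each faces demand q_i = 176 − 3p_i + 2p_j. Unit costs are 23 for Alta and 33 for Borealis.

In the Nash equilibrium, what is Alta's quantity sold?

120.375

Alta's profit: π = (p_{Alta} − 23)(176 − 3p_{Alta} + 2p_{Borealis}).
∂π/∂p_{Alta} = 245 − 6p_{Alta} + 2p_{Borealis} = 0 ⇒ p_{Alta} = 245/6 + (1/3)p_{Borealis}.
Similarly p_{Borealis} = 275/6 + (1/3)p_{Alta}.
Plugging p_{Borealis} into Alta's best response: p_{Alta} = 245/6 + (1/3)(275/6 + (1/3)p_{Alta}) ⇒ (8/9)p_{Alta} = 505/9, so p_{Alta} = 63.125.
Then p_{Borealis} = 275/6 + (1/3)·63.125 = 66.875.
q_{Alta} = 176 − 3·63.125 + 2·66.875 = 120.375.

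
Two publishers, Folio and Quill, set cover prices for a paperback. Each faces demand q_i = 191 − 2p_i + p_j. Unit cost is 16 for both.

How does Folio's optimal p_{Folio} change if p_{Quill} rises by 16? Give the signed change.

4

Folio's profit: π = (p_{Folio} − 16)(191 − 2p_{Folio} + p_{Quill}).
∂π/∂p_{Folio} = 223 − 4p_{Folio} + p_{Quill} = 0 ⇒ p_{Folio} = 55.75 + 0.25p_{Quill}.
The reaction-function slope is 0.25, so a 16-unit rise in p_{Quill} moves p_{Folio} by 0.25 × 16 = 4. Folio's best response rises — the actions are strategic complements.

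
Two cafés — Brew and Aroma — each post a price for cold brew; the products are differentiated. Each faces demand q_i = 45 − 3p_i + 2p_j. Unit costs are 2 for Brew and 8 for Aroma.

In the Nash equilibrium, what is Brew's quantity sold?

Brew's profit: π = (p_{Brew} − 2)(45 − 3p_{Brew} + 2p_{Aroma}).
∂π/∂p_{Brew} = 51 − 6p_{Brew} + 2p_{Aroma} = 0 ⇒ p_{Brew} = 8.5 + (1/3)p_{Aroma}.
Similarly p_{Aroma} = 11.5 + (1/3)p_{Brew}.
Plugging p_{Aroma} into Brew's best response: p_{Brew} = 8.5 + (1/3)(11.5 + (1/3)p_{Brew}) ⇒ (8/9)p_{Brew} = 37/3, so p_{Brew} = 13.875.
Then p_{Aroma} = 11.5 + (1/3)·13.875 = 16.125.
q_{Brew} = 45 − 3·13.875 + 2·16.125 = 35.625.

35.625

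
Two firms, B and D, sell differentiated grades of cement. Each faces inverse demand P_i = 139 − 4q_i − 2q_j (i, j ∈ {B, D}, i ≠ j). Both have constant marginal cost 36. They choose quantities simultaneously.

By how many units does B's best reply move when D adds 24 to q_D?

Firm B's profit: π = q_B(139 − 4q_B − 2q_D) − 36q_B.
∂π/∂q_B = 103 − 8q_B − 2q_D = 0 ⇒ q_B = 12.875 − 0.25q_D.
The reaction-function slope is −0.25, so a 24-unit rise in q_D moves q_B by −0.25 × 24 = −6. B's best response falls — the actions are strategic substitutes.

-6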